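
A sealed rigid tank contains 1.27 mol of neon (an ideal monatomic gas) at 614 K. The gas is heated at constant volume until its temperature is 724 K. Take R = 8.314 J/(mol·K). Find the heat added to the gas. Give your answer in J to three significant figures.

Q ≈ 1740 J

Constant volume ⇒ W = 0, so Q = ΔU = nCᵥΔT with Cᵥ = 3R/2 = 12.47 J/(mol·K).
ΔU = (1.27)(12.47)(724 − 614) = 1742 J.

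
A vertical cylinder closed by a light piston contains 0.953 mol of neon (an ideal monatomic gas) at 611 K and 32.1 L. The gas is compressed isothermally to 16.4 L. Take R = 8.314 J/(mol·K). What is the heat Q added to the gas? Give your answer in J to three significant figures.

Q ≈ -3250 J

Isothermal ⇒ ΔU = 0, so Q = W = nRT ln(V₂/V₁).
Q = (0.953)(8.314)(611) ln(16.4/32.1) = 4841 × -0.6716 = -3251 J.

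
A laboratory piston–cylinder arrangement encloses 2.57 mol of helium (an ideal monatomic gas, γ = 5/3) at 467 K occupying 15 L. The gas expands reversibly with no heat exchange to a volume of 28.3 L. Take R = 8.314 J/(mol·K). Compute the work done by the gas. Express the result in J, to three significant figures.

Adiabatic: TV^(γ−1) = const with γ = 5/3.
T₂ = T₁ (V₁/V₂)^(γ−1) = 467 × (15/28.3)^0.667 = 467 × 0.6549 = 305.9 K.
W_by = nCᵥ(T₁ − T₂) = (2.57)(12.47)(467 − 305.9) = 5165 J.

W ≈ 5160 J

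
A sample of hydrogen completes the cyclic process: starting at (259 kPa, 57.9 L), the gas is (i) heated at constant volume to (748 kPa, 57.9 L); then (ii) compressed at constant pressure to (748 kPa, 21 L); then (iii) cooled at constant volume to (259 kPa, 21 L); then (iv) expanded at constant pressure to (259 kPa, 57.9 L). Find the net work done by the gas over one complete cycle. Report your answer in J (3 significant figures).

Constant-volume legs do no work.
W(ii) = (748)(21 − 57.9) = -27601 J; W(iv) = (259)(57.9 − 21) = 9557 J.
W_net = -27601 + 9557 = -18044 J (the counter-clockwise enclosed area).

W_net ≈ -18000 J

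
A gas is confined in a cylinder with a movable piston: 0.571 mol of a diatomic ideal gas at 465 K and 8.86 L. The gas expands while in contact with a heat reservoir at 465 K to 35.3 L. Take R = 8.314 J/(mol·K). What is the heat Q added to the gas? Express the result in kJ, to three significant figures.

Isothermal ⇒ ΔU = 0, so Q = W = nRT ln(V₂/V₁).
Q = (0.571)(8.314)(465) ln(35.3/8.86) = 2207 × 1.382 = 3051 J.

Q ≈ 3.05 kJ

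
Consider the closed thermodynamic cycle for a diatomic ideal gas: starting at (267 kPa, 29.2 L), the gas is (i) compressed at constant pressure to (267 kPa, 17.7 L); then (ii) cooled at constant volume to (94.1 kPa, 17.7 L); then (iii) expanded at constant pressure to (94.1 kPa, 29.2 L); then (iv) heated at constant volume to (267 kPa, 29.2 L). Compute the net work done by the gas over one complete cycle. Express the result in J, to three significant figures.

Constant-volume legs do no work.
W(i) = (267)(17.7 − 29.2) = -3070 J; W(iii) = (94.1)(29.2 − 17.7) = 1082 J.
W_net = -3070 + 1082 = -1988 J (the counter-clockwise enclosed area).

W_net ≈ -1990 J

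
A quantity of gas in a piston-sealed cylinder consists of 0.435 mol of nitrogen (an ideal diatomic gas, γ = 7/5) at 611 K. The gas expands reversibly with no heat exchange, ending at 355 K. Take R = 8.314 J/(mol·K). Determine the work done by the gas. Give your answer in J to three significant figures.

Adiabatic ⇒ Q = 0, so W_by = −ΔU = nCᵥ(T₁ − T₂).
Cᵥ = 5R/2 = 20.79 J/(mol·K).
W = (0.435)(20.79)(611 − 355) = 2315 J.

W ≈ 2310 J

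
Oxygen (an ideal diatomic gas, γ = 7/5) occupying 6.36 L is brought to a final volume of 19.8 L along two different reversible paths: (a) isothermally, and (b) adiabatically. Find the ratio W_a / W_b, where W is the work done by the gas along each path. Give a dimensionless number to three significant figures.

Path (a) isothermal: W = P₁V₁ ln(V₂/V₁) → W_a/(P₁V₁) = 1.136.
Path (b) adiabatic: W = P₁V₁(1 − (V₁/V₂)^(γ−1))/(γ−1) → W_b/(P₁V₁) = 0.9127.
W_a / W_b = 1.136 / 0.9127 = 1.244.

W_a / W_b ≈ 1.24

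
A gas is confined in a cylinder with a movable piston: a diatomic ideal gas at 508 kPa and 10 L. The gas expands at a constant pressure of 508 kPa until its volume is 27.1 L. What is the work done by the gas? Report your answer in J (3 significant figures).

W ≈ 8690 J

Isobaric: W = P ΔV.
W = (508 kPa)(27.1 − 10 L) = (508)(17.1) = 8687 J.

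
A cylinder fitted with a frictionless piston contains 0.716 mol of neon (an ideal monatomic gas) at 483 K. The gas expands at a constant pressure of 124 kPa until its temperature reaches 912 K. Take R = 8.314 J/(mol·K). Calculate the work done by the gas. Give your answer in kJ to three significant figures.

Isobaric: W = P ΔV = nR ΔT.
W = (0.716)(8.314)(912 − 483) = 2554 J.

W ≈ 2.55 kJ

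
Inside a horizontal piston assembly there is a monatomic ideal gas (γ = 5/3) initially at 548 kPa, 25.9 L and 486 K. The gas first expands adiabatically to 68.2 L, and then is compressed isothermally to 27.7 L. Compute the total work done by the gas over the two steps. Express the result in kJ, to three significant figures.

W_total ≈ 3.42 kJ

Step 1 (adiabatic): W = (P₁V₁ − P₂V₂)/(γ−1) = (14193 − 7443)/0.667 = 10125 J.
After step 1: P = 109.1 kPa, V = 68.2 L, T = 254.9 K.
Step 2 (isothermal): W = P₁V₁ ln(V₂/V₁) = (7443) ln(27.7/68.2) = -6706 J.
W_total = 10125 − 6706 = 3419 J.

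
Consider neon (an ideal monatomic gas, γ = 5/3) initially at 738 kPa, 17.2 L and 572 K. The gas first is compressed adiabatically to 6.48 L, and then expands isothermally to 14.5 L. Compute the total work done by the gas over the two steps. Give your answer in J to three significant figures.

W_total ≈ 2140 J

Step 1 (adiabatic): W = (P₁V₁ − P₂V₂)/(γ−1) = (12694 − 24334)/0.667 = -17461 J.
After step 1: P = 3755 kPa, V = 6.48 L, T = 1097 K.
Step 2 (isothermal): W = P₁V₁ ln(V₂/V₁) = (24334) ln(14.5/6.48) = 19600 J.
W_total = -17461 + 19600 = 2138 J.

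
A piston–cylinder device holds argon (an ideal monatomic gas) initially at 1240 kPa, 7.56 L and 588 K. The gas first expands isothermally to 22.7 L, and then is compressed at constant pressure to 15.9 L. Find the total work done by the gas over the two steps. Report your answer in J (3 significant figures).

Step 1 (isothermal): W = P₁V₁ ln(V₂/V₁) = (9374) ln(22.7/7.56) = 10307 J.
After step 1: P = 413 kPa, V = 22.7 L, T = 588 K.
Step 2 (isobaric): W = PΔV = (413 kPa)(15.9 − 22.7 L) = -2808 J.
W_total = 10307 − 2808 = 7499 J.

W_total ≈ 7500 J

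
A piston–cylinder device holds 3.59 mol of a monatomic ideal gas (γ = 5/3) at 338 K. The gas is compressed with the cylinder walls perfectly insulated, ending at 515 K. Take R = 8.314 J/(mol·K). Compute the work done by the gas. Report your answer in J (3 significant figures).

W ≈ -7920 J

Adiabatic ⇒ Q = 0, so W_by = −ΔU = nCᵥ(T₁ − T₂).
Cᵥ = 3R/2 = 12.47 J/(mol·K).
W = (3.59)(12.47)(338 − 515) = -7924 J.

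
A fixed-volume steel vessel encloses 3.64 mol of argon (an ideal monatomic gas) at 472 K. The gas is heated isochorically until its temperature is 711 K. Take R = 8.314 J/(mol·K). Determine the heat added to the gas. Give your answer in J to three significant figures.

Q ≈ 10800 J

Constant volume ⇒ W = 0, so Q = ΔU = nCᵥΔT with Cᵥ = 3R/2 = 12.47 J/(mol·K).
ΔU = (3.64)(12.47)(711 − 472) = 10849 J.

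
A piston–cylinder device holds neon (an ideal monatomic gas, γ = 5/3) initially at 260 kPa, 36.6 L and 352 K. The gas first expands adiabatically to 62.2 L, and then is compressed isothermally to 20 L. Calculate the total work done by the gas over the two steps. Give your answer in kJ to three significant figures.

Step 1 (adiabatic): W = (P₁V₁ − P₂V₂)/(γ−1) = (9516 − 6682)/0.667 = 4251 J.
After step 1: P = 107.4 kPa, V = 62.2 L, T = 247.2 K.
Step 2 (isothermal): W = P₁V₁ ln(V₂/V₁) = (6682) ln(20/62.2) = -7582 J.
W_total = 4251 − 7582 = -3331 J.

W_total ≈ -3.33 kJ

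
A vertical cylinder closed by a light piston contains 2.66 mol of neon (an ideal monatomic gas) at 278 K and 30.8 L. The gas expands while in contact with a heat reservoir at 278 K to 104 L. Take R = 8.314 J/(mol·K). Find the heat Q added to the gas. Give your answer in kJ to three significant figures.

Q ≈ 7.48 kJ

Isothermal ⇒ ΔU = 0, so Q = W = nRT ln(V₂/V₁).
Q = (2.66)(8.314)(278) ln(104/30.8) = 6148 × 1.217 = 7481 J.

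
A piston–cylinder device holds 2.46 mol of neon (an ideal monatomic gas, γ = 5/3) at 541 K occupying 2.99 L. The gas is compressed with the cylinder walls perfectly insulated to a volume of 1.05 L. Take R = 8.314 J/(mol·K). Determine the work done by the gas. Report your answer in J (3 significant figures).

W ≈ -16700 J

Adiabatic: TV^(γ−1) = const with γ = 5/3.
T₂ = T₁ (V₁/V₂)^(γ−1) = 541 × (2.99/1.05)^0.667 = 541 × 2.009 = 1087 K.
W_by = nCᵥ(T₁ − T₂) = (2.46)(12.47)(541 − 1087) = -16747 J.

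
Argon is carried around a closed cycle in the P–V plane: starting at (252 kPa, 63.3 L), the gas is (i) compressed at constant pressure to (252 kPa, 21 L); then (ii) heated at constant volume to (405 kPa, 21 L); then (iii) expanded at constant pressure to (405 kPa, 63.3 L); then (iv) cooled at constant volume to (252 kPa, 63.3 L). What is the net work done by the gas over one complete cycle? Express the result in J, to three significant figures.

Constant-volume legs do no work.
W(i) = (252)(21 − 63.3) = -10660 J; W(iii) = (405)(63.3 − 21) = 17132 J.
W_net = -10660 + 17132 = 6472 J (the clockwise enclosed area).

W_net ≈ 6470 J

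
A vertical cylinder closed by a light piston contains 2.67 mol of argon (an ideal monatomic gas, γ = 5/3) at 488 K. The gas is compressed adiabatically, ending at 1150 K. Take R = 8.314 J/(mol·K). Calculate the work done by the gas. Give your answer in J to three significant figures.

W ≈ -22000 J

Adiabatic ⇒ Q = 0, so W_by = −ΔU = nCᵥ(T₁ − T₂).
Cᵥ = 3R/2 = 12.47 J/(mol·K).
W = (2.67)(12.47)(488 − 1150) = -22043 J.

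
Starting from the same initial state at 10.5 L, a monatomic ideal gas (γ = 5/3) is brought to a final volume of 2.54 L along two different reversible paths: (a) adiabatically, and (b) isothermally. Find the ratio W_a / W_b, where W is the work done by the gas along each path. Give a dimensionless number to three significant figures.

Path (a) adiabatic: W = P₁V₁(1 − (V₁/V₂)^(γ−1))/(γ−1) → W_a/(P₁V₁) = -2.364.
Path (b) isothermal: W = P₁V₁ ln(V₂/V₁) → W_b/(P₁V₁) = -1.419.
W_a / W_b = -2.364 / -1.419 = 1.665.

W_a / W_b ≈ 1.67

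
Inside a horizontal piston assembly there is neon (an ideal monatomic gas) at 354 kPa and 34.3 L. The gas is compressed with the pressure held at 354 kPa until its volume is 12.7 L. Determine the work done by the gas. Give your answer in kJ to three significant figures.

Isobaric: W = P ΔV.
W = (354 kPa)(12.7 − 34.3 L) = (354)(-21.6) = -7646 J.

W ≈ -7.65 kJ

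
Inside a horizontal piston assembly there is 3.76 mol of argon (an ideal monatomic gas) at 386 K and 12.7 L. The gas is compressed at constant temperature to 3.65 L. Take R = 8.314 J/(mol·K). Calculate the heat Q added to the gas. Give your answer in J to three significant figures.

Isothermal ⇒ ΔU = 0, so Q = W = nRT ln(V₂/V₁).
Q = (3.76)(8.314)(386) ln(3.65/12.7) = 12067 × -1.247 = -15046 J.

Q ≈ -15000 J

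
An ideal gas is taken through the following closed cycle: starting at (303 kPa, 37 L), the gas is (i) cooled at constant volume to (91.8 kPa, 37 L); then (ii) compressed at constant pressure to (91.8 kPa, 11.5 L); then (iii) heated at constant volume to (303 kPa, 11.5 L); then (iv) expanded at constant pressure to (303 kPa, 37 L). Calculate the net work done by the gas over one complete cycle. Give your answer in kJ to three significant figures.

W_net ≈ 5.39 kJ

Constant-volume legs do no work.
W(ii) = (91.8)(11.5 − 37) = -2341 J; W(iv) = (303)(37 − 11.5) = 7726 J.
W_net = -2341 + 7726 = 5386 J (the clockwise enclosed area).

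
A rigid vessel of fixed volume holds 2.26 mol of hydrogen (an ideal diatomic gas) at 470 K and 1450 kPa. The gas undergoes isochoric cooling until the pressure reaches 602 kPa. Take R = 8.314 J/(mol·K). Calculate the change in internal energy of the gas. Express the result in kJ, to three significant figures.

Constant volume ⇒ W = 0, so Q = ΔU = nCᵥΔT with Cᵥ = 5R/2 = 20.79 J/(mol·K).
At constant V, T₂/T₁ = P₂/P₁ ⇒ ΔT = T₁(P₂/P₁ − 1) = 470·(602/1450 − 1) = -274.9 K.
ΔU = (2.26)(20.79)(-274.9) = -12912 J.

ΔU ≈ -12.9 kJ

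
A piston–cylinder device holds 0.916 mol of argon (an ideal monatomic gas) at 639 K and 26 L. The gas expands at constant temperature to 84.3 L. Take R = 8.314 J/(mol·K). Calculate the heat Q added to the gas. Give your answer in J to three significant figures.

Q ≈ 5720 J

Isothermal ⇒ ΔU = 0, so Q = W = nRT ln(V₂/V₁).
Q = (0.916)(8.314)(639) ln(84.3/26) = 4866 × 1.176 = 5724 J.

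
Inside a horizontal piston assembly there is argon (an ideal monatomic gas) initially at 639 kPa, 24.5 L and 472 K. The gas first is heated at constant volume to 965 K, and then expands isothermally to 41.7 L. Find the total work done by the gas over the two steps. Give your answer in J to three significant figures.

W_total ≈ 17000 J

Step 1 (isochoric): W = 0 (constant volume).
After step 1: P = 1306 kPa (V unchanged).
Step 2 (isothermal): W = P₁V₁ ln(V₂/V₁) = (32008) ln(41.7/24.5) = 17023 J.
W_total = 0 + 17023 = 17023 J.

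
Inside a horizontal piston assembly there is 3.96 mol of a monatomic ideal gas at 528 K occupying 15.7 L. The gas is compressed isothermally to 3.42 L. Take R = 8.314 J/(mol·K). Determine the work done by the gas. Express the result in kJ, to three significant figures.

Isothermal: W = nRT ln(V₂/V₁).
W = (3.96)(8.314)(528) × ln(3.42/15.7)
  = 17384 × -1.524
W_by_gas = -26493 J.

W ≈ -26.5 kJ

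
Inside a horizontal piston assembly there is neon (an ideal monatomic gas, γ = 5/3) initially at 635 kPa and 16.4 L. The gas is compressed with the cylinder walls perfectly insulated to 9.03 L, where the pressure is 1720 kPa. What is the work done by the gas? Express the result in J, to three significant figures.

W ≈ -7680 J

Adiabatic: W = (P₁V₁ − P₂V₂)/(γ − 1) with γ = 5/3.
P₁V₁ = 10414 J, P₂V₂ = 15532 J.
W = (10414 − 15532) / 0.6667 = -7676 J.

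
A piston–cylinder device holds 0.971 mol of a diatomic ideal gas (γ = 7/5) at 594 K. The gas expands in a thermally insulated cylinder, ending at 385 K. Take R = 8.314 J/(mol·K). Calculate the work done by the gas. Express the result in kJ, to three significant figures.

Adiabatic ⇒ Q = 0, so W_by = −ΔU = nCᵥ(T₁ − T₂).
Cᵥ = 5R/2 = 20.79 J/(mol·K).
W = (0.971)(20.79)(594 − 385) = 4218 J.

W ≈ 4.22 kJ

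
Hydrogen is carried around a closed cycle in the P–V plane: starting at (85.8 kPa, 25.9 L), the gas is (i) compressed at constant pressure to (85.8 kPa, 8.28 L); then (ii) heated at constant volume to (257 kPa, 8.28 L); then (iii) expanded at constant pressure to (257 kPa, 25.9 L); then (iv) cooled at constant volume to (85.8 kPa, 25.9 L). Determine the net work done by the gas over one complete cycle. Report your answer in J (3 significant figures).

W_net ≈ 3020 J

Constant-volume legs do no work.
W(i) = (85.8)(8.28 − 25.9) = -1512 J; W(iii) = (257)(25.9 − 8.28) = 4528 J.
W_net = -1512 + 4528 = 3017 J (the clockwise enclosed area).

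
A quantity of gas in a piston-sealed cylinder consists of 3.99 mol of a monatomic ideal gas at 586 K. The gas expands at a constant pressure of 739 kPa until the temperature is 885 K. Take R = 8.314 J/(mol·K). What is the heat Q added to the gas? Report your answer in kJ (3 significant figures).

Q ≈ 24.8 kJ

Isobaric: W = nRΔT = (3.99)(8.314)(299) = 9919 J.
ΔU = nCᵥΔT with Cᵥ = 3R/2: ΔU = (3.99)(12.47)(299) = 14878 J.
Q = ΔU + W = 14878 + 9919 = 24797 J.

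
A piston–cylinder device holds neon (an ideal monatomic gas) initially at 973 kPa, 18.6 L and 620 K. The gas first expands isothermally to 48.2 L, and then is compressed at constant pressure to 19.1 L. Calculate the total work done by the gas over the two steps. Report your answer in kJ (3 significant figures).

W_total ≈ 6.31 kJ

Step 1 (isothermal): W = P₁V₁ ln(V₂/V₁) = (18098) ln(48.2/18.6) = 17233 J.
After step 1: P = 375.5 kPa, V = 48.2 L, T = 620 K.
Step 2 (isobaric): W = PΔV = (375.5 kPa)(19.1 − 48.2 L) = -10926 J.
W_total = 17233 − 10926 = 6306 J.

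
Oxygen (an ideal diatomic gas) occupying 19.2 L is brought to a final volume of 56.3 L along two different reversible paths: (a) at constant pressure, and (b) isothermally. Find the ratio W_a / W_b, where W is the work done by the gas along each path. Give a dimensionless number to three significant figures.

Path (a) isobaric: W = P₁(V₂ − V₁) → W_a/(P₁V₁) = 1.932.
Path (b) isothermal: W = P₁V₁ ln(V₂/V₁) → W_b/(P₁V₁) = 1.076.
W_a / W_b = 1.932 / 1.076 = 1.796.

W_a / W_b ≈ 1.80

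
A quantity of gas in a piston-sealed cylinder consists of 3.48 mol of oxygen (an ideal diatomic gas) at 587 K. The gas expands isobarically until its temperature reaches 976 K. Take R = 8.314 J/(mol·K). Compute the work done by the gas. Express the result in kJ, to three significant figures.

W ≈ 11.3 kJ

Isobaric: W = P ΔV = nR ΔT.
W = (3.48)(8.314)(976 − 587) = 11255 J.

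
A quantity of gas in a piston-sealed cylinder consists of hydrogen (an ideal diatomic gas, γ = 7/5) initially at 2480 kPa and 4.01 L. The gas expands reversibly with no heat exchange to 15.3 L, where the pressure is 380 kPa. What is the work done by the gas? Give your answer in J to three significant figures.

W ≈ 10300 J

Adiabatic: W = (P₁V₁ − P₂V₂)/(γ − 1) with γ = 7/5.
P₁V₁ = 9945 J, P₂V₂ = 5814 J.
W = (9945 − 5814) / 0.4 = 10327 J.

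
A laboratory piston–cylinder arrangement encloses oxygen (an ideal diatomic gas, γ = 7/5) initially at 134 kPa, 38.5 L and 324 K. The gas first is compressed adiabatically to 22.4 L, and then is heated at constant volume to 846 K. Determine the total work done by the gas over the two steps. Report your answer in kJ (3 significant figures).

W_total ≈ -3.12 kJ

Step 1 (adiabatic): W = (P₁V₁ − P₂V₂)/(γ−1) = (5159 − 6407)/0.4 = -3120 J.
Step 2 (isochoric): W = 0 (constant volume).
W_total = -3120 + 0 = -3120 J.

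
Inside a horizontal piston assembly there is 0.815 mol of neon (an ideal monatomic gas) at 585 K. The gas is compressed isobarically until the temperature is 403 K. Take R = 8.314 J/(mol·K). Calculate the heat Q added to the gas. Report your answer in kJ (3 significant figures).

Isobaric: W = nRΔT = (0.815)(8.314)(-182) = -1233 J.
ΔU = nCᵥΔT with Cᵥ = 3R/2: ΔU = (0.815)(12.47)(-182) = -1850 J.
Q = ΔU + W = -1850 − 1233 = -3083 J.

Q ≈ -3.08 kJ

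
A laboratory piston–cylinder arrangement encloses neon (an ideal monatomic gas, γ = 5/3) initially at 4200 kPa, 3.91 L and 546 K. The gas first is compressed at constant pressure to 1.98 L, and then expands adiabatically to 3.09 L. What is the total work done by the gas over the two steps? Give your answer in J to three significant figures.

Step 1 (isobaric): W = PΔV = (4200 kPa)(1.98 − 3.91 L) = -8106 J.
After step 1: P = 4200 kPa, V = 1.98 L, T = 276.5 K.
Step 2 (adiabatic): W = (P₁V₁ − P₂V₂)/(γ−1) = (8316 − 6181)/0.667 = 3203 J.
W_total = -8106 + 3203 = -4903 J.

W_total ≈ -4900 J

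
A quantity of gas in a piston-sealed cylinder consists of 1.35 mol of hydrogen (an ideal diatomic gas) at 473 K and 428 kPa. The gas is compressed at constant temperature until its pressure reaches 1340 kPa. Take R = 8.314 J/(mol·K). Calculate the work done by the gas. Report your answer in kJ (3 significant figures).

Isothermal process: W = nRT ln(V₂/V₁) = nRT ln(P₁/P₂).
W = (1.35)(8.314)(473) × ln(428/1340)
  = 5309 × ln(0.3194) = 5309 × -1.141
W_by_gas = -6059 J.

W ≈ -6.06 kJ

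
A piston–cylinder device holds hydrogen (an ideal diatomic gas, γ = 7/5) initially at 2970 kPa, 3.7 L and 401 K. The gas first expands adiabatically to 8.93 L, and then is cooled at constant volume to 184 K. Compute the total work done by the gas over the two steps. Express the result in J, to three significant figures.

Step 1 (adiabatic): W = (P₁V₁ − P₂V₂)/(γ−1) = (10989 − 7725)/0.4 = 8160 J.
Step 2 (isochoric): W = 0 (constant volume).
W_total = 8160 + 0 = 8160 J.

W_total ≈ 8160 J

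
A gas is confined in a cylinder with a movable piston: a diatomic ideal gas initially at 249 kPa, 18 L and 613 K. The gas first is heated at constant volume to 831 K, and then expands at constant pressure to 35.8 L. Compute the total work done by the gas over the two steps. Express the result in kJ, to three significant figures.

Step 1 (isochoric): W = 0 (constant volume).
After step 1: P = 337.6 kPa (V unchanged).
Step 2 (isobaric): W = PΔV = (337.6 kPa)(35.8 − 18 L) = 6008 J.
W_total = 0 + 6008 = 6008 J.

W_total ≈ 6.01 kJ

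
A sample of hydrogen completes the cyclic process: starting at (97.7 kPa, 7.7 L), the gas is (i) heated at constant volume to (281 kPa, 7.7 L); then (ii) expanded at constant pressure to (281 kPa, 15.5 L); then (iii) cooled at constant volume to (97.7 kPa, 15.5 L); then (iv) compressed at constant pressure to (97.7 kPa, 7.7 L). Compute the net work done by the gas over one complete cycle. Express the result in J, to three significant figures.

Constant-volume legs do no work.
W(ii) = (281)(15.5 − 7.7) = 2192 J; W(iv) = (97.7)(7.7 − 15.5) = -762.1 J.
W_net = 2192 − 762.1 = 1430 J (the clockwise enclosed area).

W_net ≈ 1430 J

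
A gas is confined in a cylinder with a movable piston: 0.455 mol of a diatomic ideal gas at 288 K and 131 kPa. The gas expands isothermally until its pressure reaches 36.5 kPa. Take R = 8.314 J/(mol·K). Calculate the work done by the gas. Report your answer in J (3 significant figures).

W ≈ 1390 J

Isothermal process: W = nRT ln(V₂/V₁) = nRT ln(P₁/P₂).
W = (0.455)(8.314)(288) × ln(131/36.5)
  = 1089 × ln(3.589) = 1089 × 1.278
W_by_gas = 1392 J.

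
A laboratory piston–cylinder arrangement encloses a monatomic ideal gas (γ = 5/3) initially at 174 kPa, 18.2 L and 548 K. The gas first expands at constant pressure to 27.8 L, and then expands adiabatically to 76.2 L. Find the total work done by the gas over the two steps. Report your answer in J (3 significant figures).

Step 1 (isobaric): W = PΔV = (174 kPa)(27.8 − 18.2 L) = 1670 J.
After step 1: P = 174 kPa, V = 27.8 L, T = 837.1 K.
Step 2 (adiabatic): W = (P₁V₁ − P₂V₂)/(γ−1) = (4837 − 2470)/0.667 = 3551 J.
W_total = 1670 + 3551 = 5222 J.

W_total ≈ 5220 J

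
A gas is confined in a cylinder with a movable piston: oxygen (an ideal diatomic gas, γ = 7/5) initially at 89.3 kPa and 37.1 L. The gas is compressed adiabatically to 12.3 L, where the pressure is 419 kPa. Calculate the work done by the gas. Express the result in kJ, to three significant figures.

Adiabatic: W = (P₁V₁ − P₂V₂)/(γ − 1) with γ = 7/5.
P₁V₁ = 3313 J, P₂V₂ = 5154 J.
W = (3313 − 5154) / 0.4 = -4602 J.

W ≈ -4.60 kJ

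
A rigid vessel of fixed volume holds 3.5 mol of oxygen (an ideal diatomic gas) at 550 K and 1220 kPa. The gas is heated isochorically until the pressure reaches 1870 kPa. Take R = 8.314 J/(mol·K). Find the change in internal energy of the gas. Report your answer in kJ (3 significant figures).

Constant volume ⇒ W = 0, so Q = ΔU = nCᵥΔT with Cᵥ = 5R/2 = 20.79 J/(mol·K).
At constant V, T₂/T₁ = P₂/P₁ ⇒ ΔT = T₁(P₂/P₁ − 1) = 550·(1870/1220 − 1) = 293 K.
ΔU = (3.5)(20.79)(293) = 21317 J.

ΔU ≈ 21.3 kJ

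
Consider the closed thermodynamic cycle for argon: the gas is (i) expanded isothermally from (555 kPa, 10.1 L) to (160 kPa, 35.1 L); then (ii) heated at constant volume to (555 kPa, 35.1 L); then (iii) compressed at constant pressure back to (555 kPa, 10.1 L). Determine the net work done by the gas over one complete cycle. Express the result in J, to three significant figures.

W_net ≈ -6890 J

Leg (i): W = PᵢVᵢ ln(V_f/Vᵢ) = (5606) ln(35.1/10.1) = 6983 J.
Leg (ii): W = 0.
Leg (iii): W = PΔV = (555)(10.1 − 35.1) = -13875 J.
W_net = 6983 − 13875 = -6892 J.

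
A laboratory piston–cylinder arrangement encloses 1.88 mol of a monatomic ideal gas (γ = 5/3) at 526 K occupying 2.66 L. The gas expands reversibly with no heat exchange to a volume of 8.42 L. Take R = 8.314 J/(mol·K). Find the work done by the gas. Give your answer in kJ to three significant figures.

Adiabatic: TV^(γ−1) = const with γ = 5/3.
T₂ = T₁ (V₁/V₂)^(γ−1) = 526 × (2.66/8.42)^0.667 = 526 × 0.4639 = 244 K.
W_by = nCᵥ(T₁ − T₂) = (1.88)(12.47)(526 − 244) = 6612 J.

W ≈ 6.61 kJ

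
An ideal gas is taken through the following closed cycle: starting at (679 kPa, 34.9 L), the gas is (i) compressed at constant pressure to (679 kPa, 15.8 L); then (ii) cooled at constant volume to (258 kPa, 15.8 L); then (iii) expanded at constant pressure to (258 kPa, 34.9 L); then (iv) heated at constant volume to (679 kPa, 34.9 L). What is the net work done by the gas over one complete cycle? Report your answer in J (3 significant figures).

W_net ≈ -8040 J

Constant-volume legs do no work.
W(i) = (679)(15.8 − 34.9) = -12969 J; W(iii) = (258)(34.9 − 15.8) = 4928 J.
W_net = -12969 + 4928 = -8041 J (the counter-clockwise enclosed area).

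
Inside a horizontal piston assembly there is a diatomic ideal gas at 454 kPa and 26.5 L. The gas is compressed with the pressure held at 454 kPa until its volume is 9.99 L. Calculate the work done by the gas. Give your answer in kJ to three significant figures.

W ≈ -7.50 kJ

Isobaric: W = P ΔV.
W = (454 kPa)(9.99 − 26.5 L) = (454)(-16.51) = -7496 J.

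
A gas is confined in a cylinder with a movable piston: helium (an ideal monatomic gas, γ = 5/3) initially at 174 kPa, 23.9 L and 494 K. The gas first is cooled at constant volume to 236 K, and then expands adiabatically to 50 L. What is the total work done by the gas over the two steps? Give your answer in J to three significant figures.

Step 1 (isochoric): W = 0 (constant volume).
After step 1: P = 83.13 kPa (V unchanged).
Step 2 (adiabatic): W = (P₁V₁ − P₂V₂)/(γ−1) = (1987 − 1215)/0.667 = 1158 J.
W_total = 0 + 1158 = 1158 J.

W_total ≈ 1160 J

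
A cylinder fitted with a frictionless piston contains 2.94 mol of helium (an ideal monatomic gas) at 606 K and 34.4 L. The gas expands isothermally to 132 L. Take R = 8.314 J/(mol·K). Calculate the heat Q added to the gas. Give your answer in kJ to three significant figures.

Isothermal ⇒ ΔU = 0, so Q = W = nRT ln(V₂/V₁).
Q = (2.94)(8.314)(606) ln(132/34.4) = 14813 × 1.345 = 19919 J.

Q ≈ 19.9 kJ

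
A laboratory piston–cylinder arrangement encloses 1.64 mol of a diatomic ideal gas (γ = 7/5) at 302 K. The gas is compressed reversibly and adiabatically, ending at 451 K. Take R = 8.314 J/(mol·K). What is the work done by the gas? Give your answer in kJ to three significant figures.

W ≈ -5.08 kJ

Adiabatic ⇒ Q = 0, so W_by = −ΔU = nCᵥ(T₁ − T₂).
Cᵥ = 5R/2 = 20.79 J/(mol·K).
W = (1.64)(20.79)(302 − 451) = -5079 J.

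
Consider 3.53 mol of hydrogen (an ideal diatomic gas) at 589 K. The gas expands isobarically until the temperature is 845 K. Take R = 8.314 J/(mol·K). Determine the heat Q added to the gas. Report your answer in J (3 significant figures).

Q ≈ 26300 J

Isobaric: W = nRΔT = (3.53)(8.314)(256) = 7513 J.
ΔU = nCᵥΔT with Cᵥ = 5R/2: ΔU = (3.53)(20.79)(256) = 18783 J.
Q = ΔU + W = 18783 + 7513 = 26296 J.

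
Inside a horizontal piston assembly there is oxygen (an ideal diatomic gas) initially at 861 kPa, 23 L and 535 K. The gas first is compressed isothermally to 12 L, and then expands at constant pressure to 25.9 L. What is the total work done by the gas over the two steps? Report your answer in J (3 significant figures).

W_total ≈ 10100 J

Step 1 (isothermal): W = P₁V₁ ln(V₂/V₁) = (19803) ln(12/23) = -12884 J.
After step 1: P = 1650 kPa, V = 12 L, T = 535 K.
Step 2 (isobaric): W = PΔV = (1650 kPa)(25.9 − 12 L) = 22938 J.
W_total = -12884 + 22938 = 10055 J.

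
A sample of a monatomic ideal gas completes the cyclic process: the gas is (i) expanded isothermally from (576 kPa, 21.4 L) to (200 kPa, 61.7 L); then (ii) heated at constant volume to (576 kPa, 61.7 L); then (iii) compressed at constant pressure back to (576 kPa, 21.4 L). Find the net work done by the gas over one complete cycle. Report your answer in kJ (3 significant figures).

Leg (i): W = PᵢVᵢ ln(V_f/Vᵢ) = (12326) ln(61.7/21.4) = 13052 J.
Leg (ii): W = 0.
Leg (iii): W = PΔV = (576)(21.4 − 61.7) = -23213 J.
W_net = 13052 − 23213 = -10160 J.

W_net ≈ -10.2 kJ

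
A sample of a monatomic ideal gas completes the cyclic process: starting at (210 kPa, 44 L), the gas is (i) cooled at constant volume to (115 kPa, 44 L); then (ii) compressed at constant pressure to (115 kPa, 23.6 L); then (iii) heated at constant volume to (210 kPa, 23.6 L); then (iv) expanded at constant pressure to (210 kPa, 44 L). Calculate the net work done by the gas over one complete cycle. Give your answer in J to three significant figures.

W_net ≈ 1940 J

Constant-volume legs do no work.
W(ii) = (115)(23.6 − 44) = -2346 J; W(iv) = (210)(44 − 23.6) = 4284 J.
W_net = -2346 + 4284 = 1938 J (the clockwise enclosed area).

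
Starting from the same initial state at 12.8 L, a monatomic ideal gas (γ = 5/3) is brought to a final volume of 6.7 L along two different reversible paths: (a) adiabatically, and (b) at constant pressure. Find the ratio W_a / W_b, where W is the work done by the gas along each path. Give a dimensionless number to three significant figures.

W_a / W_b ≈ 1.70

Path (a) adiabatic: W = P₁V₁(1 − (V₁/V₂)^(γ−1))/(γ−1) → W_a/(P₁V₁) = -0.8095.
Path (b) isobaric: W = P₁(V₂ − V₁) → W_b/(P₁V₁) = -0.4766.
W_a / W_b = -0.8095 / -0.4766 = 1.699.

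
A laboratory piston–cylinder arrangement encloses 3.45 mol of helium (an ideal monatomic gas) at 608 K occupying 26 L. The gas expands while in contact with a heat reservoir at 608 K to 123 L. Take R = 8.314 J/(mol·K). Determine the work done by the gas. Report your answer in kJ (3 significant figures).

Isothermal: W = nRT ln(V₂/V₁).
W = (3.45)(8.314)(608) × ln(123/26)
  = 17439 × 1.554
W_by_gas = 27102 J.

W ≈ 27.1 kJ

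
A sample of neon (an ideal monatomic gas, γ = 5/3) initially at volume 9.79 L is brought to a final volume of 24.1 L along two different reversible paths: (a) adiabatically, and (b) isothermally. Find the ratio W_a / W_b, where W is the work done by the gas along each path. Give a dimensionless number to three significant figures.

W_a / W_b ≈ 0.752

Path (a) adiabatic: W = P₁V₁(1 − (V₁/V₂)^(γ−1))/(γ−1) → W_a/(P₁V₁) = 0.6772.
Path (b) isothermal: W = P₁V₁ ln(V₂/V₁) → W_b/(P₁V₁) = 0.9009.
W_a / W_b = 0.6772 / 0.9009 = 0.7518.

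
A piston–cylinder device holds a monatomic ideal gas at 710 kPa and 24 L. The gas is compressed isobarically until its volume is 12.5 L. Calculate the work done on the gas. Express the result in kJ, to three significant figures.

W ≈ 8.16 kJ

Isobaric: W = P ΔV.
W = (710 kPa)(12.5 − 24 L) = (710)(-11.5) = -8165 J.
Work on gas = −W_by = 8165 J.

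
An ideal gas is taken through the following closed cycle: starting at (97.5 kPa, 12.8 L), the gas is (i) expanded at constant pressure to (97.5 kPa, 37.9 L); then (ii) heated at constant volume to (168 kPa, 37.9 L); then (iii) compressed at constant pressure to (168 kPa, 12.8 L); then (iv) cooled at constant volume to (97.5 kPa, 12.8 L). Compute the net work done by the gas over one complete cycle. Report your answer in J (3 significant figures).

Constant-volume legs do no work.
W(i) = (97.5)(37.9 − 12.8) = 2447 J; W(iii) = (168)(12.8 − 37.9) = -4217 J.
W_net = 2447 − 4217 = -1770 J (the counter-clockwise enclosed area).

W_net ≈ -1770 J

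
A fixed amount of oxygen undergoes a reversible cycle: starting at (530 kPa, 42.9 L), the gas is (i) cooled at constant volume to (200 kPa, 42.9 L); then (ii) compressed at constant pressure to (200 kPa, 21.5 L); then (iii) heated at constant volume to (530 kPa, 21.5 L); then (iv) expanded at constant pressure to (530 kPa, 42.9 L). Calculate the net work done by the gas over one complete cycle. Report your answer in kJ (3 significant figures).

W_net ≈ 7.06 kJ

Constant-volume legs do no work.
W(ii) = (200)(21.5 − 42.9) = -4280 J; W(iv) = (530)(42.9 − 21.5) = 11342 J.
W_net = -4280 + 11342 = 7062 J (the clockwise enclosed area).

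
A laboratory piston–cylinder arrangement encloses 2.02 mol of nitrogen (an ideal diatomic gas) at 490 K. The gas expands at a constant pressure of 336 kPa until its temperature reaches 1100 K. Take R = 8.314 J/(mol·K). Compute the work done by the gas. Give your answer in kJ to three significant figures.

Isobaric: W = P ΔV = nR ΔT.
W = (2.02)(8.314)(1100 − 490) = 10245 J.

W ≈ 10.2 kJ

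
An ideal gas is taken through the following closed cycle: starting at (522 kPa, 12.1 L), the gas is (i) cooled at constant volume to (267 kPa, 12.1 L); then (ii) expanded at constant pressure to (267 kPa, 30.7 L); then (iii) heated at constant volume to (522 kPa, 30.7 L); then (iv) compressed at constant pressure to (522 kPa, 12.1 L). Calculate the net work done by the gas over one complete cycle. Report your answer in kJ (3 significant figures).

W_net ≈ -4.74 kJ

Constant-volume legs do no work.
W(ii) = (267)(30.7 − 12.1) = 4966 J; W(iv) = (522)(12.1 − 30.7) = -9709 J.
W_net = 4966 − 9709 = -4743 J (the counter-clockwise enclosed area).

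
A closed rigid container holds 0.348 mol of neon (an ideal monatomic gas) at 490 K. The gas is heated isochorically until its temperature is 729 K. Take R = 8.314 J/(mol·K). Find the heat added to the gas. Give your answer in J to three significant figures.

Q ≈ 1040 J

Constant volume ⇒ W = 0, so Q = ΔU = nCᵥΔT with Cᵥ = 3R/2 = 12.47 J/(mol·K).
ΔU = (0.348)(12.47)(729 − 490) = 1037 J.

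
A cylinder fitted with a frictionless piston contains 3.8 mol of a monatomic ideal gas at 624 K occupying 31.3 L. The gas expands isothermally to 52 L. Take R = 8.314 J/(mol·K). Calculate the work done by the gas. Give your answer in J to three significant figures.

Isothermal: W = nRT ln(V₂/V₁).
W = (3.8)(8.314)(624) × ln(52/31.3)
  = 19714 × 0.5076
W_by_gas = 10007 J.

W ≈ 10000 J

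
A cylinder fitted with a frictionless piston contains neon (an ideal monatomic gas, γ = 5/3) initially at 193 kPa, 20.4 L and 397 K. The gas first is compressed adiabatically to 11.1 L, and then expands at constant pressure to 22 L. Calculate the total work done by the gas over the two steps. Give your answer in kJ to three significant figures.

W_total ≈ 2.85 kJ

Step 1 (adiabatic): W = (P₁V₁ − P₂V₂)/(γ−1) = (3937 − 5907)/0.667 = -2955 J.
After step 1: P = 532.2 kPa, V = 11.1 L, T = 595.7 K.
Step 2 (isobaric): W = PΔV = (532.2 kPa)(22 − 11.1 L) = 5801 J.
W_total = -2955 + 5801 = 2846 J.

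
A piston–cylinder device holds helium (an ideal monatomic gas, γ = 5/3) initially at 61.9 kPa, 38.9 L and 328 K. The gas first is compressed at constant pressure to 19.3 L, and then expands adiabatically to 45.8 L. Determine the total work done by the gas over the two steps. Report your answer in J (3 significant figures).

Step 1 (isobaric): W = PΔV = (61.9 kPa)(19.3 − 38.9 L) = -1213 J.
After step 1: P = 61.9 kPa, V = 19.3 L, T = 162.7 K.
Step 2 (adiabatic): W = (P₁V₁ − P₂V₂)/(γ−1) = (1195 − 671.5)/0.667 = 784.8 J.
W_total = -1213 + 784.8 = -428.5 J.

W_total ≈ -428 J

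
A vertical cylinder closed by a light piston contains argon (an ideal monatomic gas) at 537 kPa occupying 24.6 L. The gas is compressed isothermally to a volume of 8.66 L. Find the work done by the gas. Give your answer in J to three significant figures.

W ≈ -13800 J

Isothermal: W = nRT ln(V₂/V₁) = P₁V₁ ln(V₂/V₁).
P₁V₁ = (537 kPa)(24.6 L) = 13210 J.
W = 13210 × ln(8.66/24.6) = 13210 × -1.044
W_by_gas = -13792 J.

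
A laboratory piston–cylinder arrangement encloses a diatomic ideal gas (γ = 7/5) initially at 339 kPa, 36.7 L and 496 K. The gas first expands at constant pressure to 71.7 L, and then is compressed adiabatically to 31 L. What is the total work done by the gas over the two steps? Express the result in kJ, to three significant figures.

W_total ≈ -12.4 kJ

Step 1 (isobaric): W = PΔV = (339 kPa)(71.7 − 36.7 L) = 11865 J.
After step 1: P = 339 kPa, V = 71.7 L, T = 969 K.
Step 2 (adiabatic): W = (P₁V₁ − P₂V₂)/(γ−1) = (24306 − 33992)/0.4 = -24215 J.
W_total = 11865 − 24215 = -12350 J.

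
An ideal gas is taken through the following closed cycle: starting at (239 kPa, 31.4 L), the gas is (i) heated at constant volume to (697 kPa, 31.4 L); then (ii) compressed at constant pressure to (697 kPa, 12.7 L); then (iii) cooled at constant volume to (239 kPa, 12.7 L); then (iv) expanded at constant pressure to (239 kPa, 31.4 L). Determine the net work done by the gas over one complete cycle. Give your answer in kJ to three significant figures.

W_net ≈ -8.56 kJ

Constant-volume legs do no work.
W(ii) = (697)(12.7 − 31.4) = -13034 J; W(iv) = (239)(31.4 − 12.7) = 4469 J.
W_net = -13034 + 4469 = -8565 J (the counter-clockwise enclosed area).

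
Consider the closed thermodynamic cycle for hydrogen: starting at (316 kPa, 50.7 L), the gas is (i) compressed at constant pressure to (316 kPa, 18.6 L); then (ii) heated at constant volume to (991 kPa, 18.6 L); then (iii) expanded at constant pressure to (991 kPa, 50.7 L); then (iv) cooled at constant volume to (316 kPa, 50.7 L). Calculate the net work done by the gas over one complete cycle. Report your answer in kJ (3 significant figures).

W_net ≈ 21.7 kJ

Constant-volume legs do no work.
W(i) = (316)(18.6 − 50.7) = -10144 J; W(iii) = (991)(50.7 − 18.6) = 31811 J.
W_net = -10144 + 31811 = 21668 J (the clockwise enclosed area).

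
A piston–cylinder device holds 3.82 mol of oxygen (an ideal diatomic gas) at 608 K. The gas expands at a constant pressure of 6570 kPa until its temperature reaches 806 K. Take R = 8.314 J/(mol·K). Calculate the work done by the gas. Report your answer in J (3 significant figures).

Isobaric: W = P ΔV = nR ΔT.
W = (3.82)(8.314)(806 − 608) = 6288 J.

W ≈ 6290 J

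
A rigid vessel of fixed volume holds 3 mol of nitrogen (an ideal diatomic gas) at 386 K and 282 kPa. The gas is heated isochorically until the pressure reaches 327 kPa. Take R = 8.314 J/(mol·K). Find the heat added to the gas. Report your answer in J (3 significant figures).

Q ≈ 3840 J

Constant volume ⇒ W = 0, so Q = ΔU = nCᵥΔT with Cᵥ = 5R/2 = 20.79 J/(mol·K).
At constant V, T₂/T₁ = P₂/P₁ ⇒ ΔT = T₁(P₂/P₁ − 1) = 386·(327/282 − 1) = 61.6 K.
ΔU = (3)(20.79)(61.6) = 3841 J.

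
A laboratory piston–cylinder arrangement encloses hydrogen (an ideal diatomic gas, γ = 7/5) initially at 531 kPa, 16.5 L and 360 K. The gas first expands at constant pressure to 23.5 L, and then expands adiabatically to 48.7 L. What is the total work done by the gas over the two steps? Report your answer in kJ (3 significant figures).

Step 1 (isobaric): W = PΔV = (531 kPa)(23.5 − 16.5 L) = 3717 J.
After step 1: P = 531 kPa, V = 23.5 L, T = 512.7 K.
Step 2 (adiabatic): W = (P₁V₁ − P₂V₂)/(γ−1) = (12478 − 9323)/0.4 = 7888 J.
W_total = 3717 + 7888 = 11605 J.

W_total ≈ 11.6 kJ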